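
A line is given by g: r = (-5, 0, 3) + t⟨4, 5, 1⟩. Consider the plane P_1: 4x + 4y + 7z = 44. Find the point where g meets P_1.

(-1, 5, 4)

Substitute r = (-5, 0, 3) + t(4, 5, 1) into the plane: 1 + 43t = 44, so t = 1.
Intersection: (-5, 0, 3) + 1·(4, 5, 1) = (-1, 5, 4).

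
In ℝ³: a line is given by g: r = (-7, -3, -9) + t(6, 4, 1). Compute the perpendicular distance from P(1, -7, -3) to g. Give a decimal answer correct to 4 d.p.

9.4210

Taking (-7, -3, -9) on g with direction v = (6, 4, 1): w = P − (-7, -3, -9) = (8, -4, 6), and w × v = (-28, 28, 56).
Distance = |w × v| / |v| = √4704 / √53 ≈ 9.4210.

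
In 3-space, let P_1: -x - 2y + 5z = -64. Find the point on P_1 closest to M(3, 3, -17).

Foot = M − λn with λ = (n·M − d)/|n|² = (-94 − (-64))/30 = -1.
Foot = (3, 3, -17) − (-1)·(-1, -2, 5) = (2, 1, -12).

(2, 1, -12)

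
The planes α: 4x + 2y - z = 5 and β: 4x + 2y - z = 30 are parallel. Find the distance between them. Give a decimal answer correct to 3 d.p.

Same normal n = (4, 2, -1) with |n| = √21; distance = |5 − 30| / |n| = 25/√21 ≈ 5.455.

5.455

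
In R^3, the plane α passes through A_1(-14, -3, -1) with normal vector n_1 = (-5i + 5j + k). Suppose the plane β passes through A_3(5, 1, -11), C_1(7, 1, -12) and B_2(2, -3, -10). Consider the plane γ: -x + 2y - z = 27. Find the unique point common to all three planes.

α: n_1·r = n_1·A_1 gives -5x + 5y + z = 54.
A_3C_1 = (2, 0, -1), A_3B_2 = (-3, -4, 1); a normal to β is A_3C_1 × A_3B_2 = (-4, 1, -8).
Using A_3: β has equation -4x + y - 8z = 69.
Solving the 3×3 linear system -5x + 5y + z = 54, -4x + y - 8z = 69, -x + 2y - z = 27 (e.g. by elimination or Cramer's rule, determinant = -62) gives (-3, 9, -6).

(-3, 9, -6)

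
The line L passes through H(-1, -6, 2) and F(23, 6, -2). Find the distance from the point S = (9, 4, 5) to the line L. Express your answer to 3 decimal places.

A direction vector for L is F − H = (24, 12, -4).
Taking (-1, -6, 2) on L with direction v = (24, 12, -4): w = S − (-1, -6, 2) = (10, 10, 3), and w × v = (-76, 112, -120).
Distance = |w × v| / |v| = √32720 / √736 ≈ 6.668.

6.668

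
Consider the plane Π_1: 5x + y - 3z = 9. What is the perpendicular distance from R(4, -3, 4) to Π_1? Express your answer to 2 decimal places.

0.68

n·R − d = (5)·(4) + (1)·(-3) + (-3)·(4) − 9 = -4; |n| = √35.
Distance = |-4| / √35 = 4/√35 ≈ 0.68.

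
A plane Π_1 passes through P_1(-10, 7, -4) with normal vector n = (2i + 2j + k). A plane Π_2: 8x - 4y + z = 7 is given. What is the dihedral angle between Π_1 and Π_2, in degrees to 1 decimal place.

Π_1: n·r = n·P_1 gives 2x + 2y + z = -10.
cos θ = |n₁·n₂| / (|n₁||n₂|) = |9| / (√9 · √81).
θ = arccos(0.33333) ≈ 70.5°.

70.5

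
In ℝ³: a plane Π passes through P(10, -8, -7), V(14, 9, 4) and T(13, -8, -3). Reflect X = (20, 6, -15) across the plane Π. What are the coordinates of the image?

(-4, 0, 3)

PV = (4, 17, 11), PT = (3, 0, 4); a normal to Π is PV × PT = (68, 17, -51).
Using P: Π has equation 68x + 17y - 51z = 901.
λ = (n·X − d)/|n|² = (2227 − 901)/7514 = 3/17.
Reflection = X − 2λn = (20, 6, -15) − (6/17)·(68, 17, -51) = (-4, 0, 3).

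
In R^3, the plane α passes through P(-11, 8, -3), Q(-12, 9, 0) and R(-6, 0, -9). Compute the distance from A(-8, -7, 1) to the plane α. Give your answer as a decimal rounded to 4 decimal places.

PQ = (-1, 1, 3), PR = (5, -8, -6); a normal to α is PQ × PR = (18, 9, 3).
Using P: α has equation 18x + 9y + 3z = -135.
n·A − d = (18)·(-8) + (9)·(-7) + (3)·(1) − (-135) = -69; |n| = √414.
Distance = |-69| / √414 = 69/√414 ≈ 3.3912.

3.3912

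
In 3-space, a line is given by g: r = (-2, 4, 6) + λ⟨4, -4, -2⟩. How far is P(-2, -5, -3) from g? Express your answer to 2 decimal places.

Taking (-2, 4, 6) on g with direction v = (4, -4, -2): w = P − (-2, 4, 6) = (0, -9, -9), and w × v = (-18, -36, 36).
Distance = |w × v| / |v| = √2916 / √36 ≈ 9.00.

9.00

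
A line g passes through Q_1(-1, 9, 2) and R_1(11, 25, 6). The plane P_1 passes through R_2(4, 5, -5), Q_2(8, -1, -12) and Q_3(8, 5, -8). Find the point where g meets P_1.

(-4, 5, 1)

A direction vector for g is R_1 − Q_1 = (12, 16, 4).
R_2Q_2 = (4, -6, -7), R_2Q_3 = (4, 0, -3); a normal to P_1 is R_2Q_2 × R_2Q_3 = (18, -16, 24).
Using R_2: P_1 has equation 18x - 16y + 24z = -128.
Substitute r = (-1, 9, 2) + t(12, 16, 4) into the plane: -114 + 56t = -128, so t = -1/4.
Intersection: (-1, 9, 2) + (-1/4)·(12, 16, 4) = (-4, 5, 1).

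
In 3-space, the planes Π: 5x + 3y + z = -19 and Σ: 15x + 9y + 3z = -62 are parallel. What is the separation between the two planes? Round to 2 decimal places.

Rescale Σ by 1/3: 5x + 3y + z = -62/3. Then distance = |-19 − (-62/3)| / √35 ≈ 0.28.

0.28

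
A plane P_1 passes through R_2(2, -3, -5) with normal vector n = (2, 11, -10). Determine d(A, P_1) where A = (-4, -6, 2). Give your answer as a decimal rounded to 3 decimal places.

7.667

P_1: n·r = n·R_2 gives 2x + 11y - 10z = 21.
n·A − d = (2)·(-4) + (11)·(-6) + (-10)·(2) − 21 = -115; |n| = √225.
Distance = |-115| / √225 = 115/√225 ≈ 7.667.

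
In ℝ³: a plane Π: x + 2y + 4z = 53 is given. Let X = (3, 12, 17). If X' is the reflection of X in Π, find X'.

(-1, 4, 1)

λ = (n·X − d)/|n|² = (95 − 53)/21 = 2.
Reflection = X − 2λn = (3, 12, 17) − 4·(1, 2, 4) = (-1, 4, 1).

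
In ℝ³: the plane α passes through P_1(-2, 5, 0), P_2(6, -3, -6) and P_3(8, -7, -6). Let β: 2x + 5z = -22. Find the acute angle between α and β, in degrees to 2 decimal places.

40.46

P_1P_2 = (8, -8, -6), P_1P_3 = (10, -12, -6); a normal to α is P_1P_2 × P_1P_3 = (-24, -12, -16).
Using P_1: α has equation -24x - 12y - 16z = -12.
cos θ = |n₁·n₂| / (|n₁||n₂|) = |-128| / (√976 · √29).
θ = arccos(0.76083) ≈ 40.46°.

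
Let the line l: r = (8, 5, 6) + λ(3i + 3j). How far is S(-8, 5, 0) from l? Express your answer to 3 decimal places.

12.806

Taking (8, 5, 6) on l with direction v = (3, 3, 0): w = S − (8, 5, 6) = (-16, 0, -6), and w × v = (18, -18, -48).
Distance = |w × v| / |v| = √2952 / √18 ≈ 12.806.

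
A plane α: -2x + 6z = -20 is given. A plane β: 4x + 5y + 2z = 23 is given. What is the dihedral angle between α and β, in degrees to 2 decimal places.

cos θ = |n₁·n₂| / (|n₁||n₂|) = |4| / (√40 · √45).
θ = arccos(0.09428) ≈ 84.59°.

84.59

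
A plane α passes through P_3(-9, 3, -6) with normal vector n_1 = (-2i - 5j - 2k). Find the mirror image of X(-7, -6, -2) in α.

α: n_1·r = n_1·P_3 gives -2x - 5y - 2z = 15.
λ = (n·X − d)/|n|² = (48 − 15)/33 = 1.
Reflection = X − 2λn = (-7, -6, -2) − 2·(-2, -5, -2) = (-3, 4, 2).

(-3, 4, 2)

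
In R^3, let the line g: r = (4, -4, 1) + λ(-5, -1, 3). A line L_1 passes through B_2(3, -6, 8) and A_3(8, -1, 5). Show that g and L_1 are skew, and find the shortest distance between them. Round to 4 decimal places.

5.4880

A direction vector for L_1 is A_3 − B_2 = (5, 5, -3).
Common perpendicular direction n = (-5, -1, 3) × (5, 5, -3) = (-12, 0, -20).
With w = (3, -6, 8) − (4, -4, 1) = (-1, -2, 7), w · n = -128.
Since n ≠ 0 the lines are not parallel, and w · n = -128 ≠ 0 so they do not intersect; hence they are skew.
Distance = |w · n| / |n| = |-128| / √544 ≈ 5.4880.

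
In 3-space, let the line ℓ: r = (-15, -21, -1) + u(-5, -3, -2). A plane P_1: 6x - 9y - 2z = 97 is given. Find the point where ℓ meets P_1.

Substitute r = (-15, -21, -1) + t(-5, -3, -2) into the plane: 101 + 1t = 97, so t = -4.
Intersection: (-15, -21, -1) + (-4)·(-5, -3, -2) = (5, -9, 7).

(5, -9, 7)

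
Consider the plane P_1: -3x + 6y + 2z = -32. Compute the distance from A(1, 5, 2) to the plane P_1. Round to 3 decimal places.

n·A − d = (-3)·(1) + (6)·(5) + (2)·(2) − (-32) = 63; |n| = √49.
Distance = |63| / √49 = 63/√49 ≈ 9.000.

9.000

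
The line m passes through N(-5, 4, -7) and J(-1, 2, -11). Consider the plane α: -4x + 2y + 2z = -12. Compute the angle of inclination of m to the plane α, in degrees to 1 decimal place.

72.3

A direction vector for m is J − N = (4, -2, -4).
sin θ = |n·v| / (|n||v|) = |-28| / (√24 · √36) = 0.95258.
θ ≈ 72.3°.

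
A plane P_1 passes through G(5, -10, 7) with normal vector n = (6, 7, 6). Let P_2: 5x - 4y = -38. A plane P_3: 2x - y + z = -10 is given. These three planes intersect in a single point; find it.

(-6, 2, 4)

P_1: n·r = n·G gives 6x + 7y + 6z = 2.
Solving the 3×3 linear system 6x + 7y + 6z = 2, 5x - 4y = -38, 2x - y + z = -10 (e.g. by elimination or Cramer's rule, determinant = -41) gives (-6, 2, 4).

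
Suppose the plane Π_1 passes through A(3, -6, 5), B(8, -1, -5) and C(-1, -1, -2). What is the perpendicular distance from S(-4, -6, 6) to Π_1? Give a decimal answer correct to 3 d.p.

AB = (5, 5, -10), AC = (-4, 5, -7); a normal to Π_1 is AB × AC = (15, 75, 45).
Using A: Π_1 has equation 15x + 75y + 45z = -180.
n·S − d = (15)·(-4) + (75)·(-6) + (45)·(6) − (-180) = -60; |n| = √7875.
Distance = |-60| / √7875 = 60/√7875 ≈ 0.676.

0.676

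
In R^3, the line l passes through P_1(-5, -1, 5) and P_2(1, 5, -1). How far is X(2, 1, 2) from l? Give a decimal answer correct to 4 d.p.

A direction vector for l is P_2 − P_1 = (6, 6, -6).
Taking (-5, -1, 5) on l with direction v = (6, 6, -6): w = X − (-5, -1, 5) = (7, 2, -3), and w × v = (6, 24, 30).
Distance = |w × v| / |v| = √1512 / √108 ≈ 3.7417.

3.7417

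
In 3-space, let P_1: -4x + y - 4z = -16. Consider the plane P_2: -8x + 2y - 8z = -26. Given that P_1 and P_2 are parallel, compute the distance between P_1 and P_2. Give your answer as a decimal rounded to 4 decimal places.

Rescale P_2 by 1/2: -4x + y - 4z = -13. Then distance = |-16 − (-13)| / √33 ≈ 0.5222.

0.5222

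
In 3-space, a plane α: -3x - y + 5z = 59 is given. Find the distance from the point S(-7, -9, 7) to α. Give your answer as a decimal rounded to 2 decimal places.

1.01

n·S − d = (-3)·(-7) + (-1)·(-9) + (5)·(7) − 59 = 6; |n| = √35.
Distance = |6| / √35 = 6/√35 ≈ 1.01.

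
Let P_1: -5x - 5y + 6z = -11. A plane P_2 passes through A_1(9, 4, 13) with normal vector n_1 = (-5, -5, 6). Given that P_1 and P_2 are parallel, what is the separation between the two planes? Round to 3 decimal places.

P_2: n_1·r = n_1·A_1 gives -5x - 5y + 6z = 13.
Same normal n = (-5, -5, 6) with |n| = √86; distance = |-11 − 13| / |n| = 24/√86 ≈ 2.588.

2.588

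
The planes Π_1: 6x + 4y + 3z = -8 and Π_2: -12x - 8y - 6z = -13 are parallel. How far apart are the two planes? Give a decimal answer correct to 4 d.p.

Rescale Π_2 by 1/(-2): 6x + 4y + 3z = 13/2. Then distance = |-8 − (13/2)| / √61 ≈ 1.8565.

1.8565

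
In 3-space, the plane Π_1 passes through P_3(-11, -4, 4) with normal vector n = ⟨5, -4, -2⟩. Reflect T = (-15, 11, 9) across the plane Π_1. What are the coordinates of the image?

Π_1: n·r = n·P_3 gives 5x - 4y - 2z = -47.
λ = (n·T − d)/|n|² = (-137 − (-47))/45 = -2.
Reflection = T − 2λn = (-15, 11, 9) − (-4)·(5, -4, -2) = (5, -5, 1).

(5, -5, 1)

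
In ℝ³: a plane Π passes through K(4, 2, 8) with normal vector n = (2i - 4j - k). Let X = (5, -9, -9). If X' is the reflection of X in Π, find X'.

Π: n·r = n·K gives 2x - 4y - z = -8.
λ = (n·X − d)/|n|² = (55 − (-8))/21 = 3.
Reflection = X − 2λn = (5, -9, -9) − 6·(2, -4, -1) = (-7, 15, -3).

(-7, 15, -3)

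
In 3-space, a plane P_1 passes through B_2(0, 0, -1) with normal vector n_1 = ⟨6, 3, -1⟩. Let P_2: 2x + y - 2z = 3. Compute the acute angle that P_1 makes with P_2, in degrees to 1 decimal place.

33.3

P_1: n_1·r = n_1·B_2 gives 6x + 3y - z = 1.
cos θ = |n₁·n₂| / (|n₁||n₂|) = |17| / (√46 · √9).
θ = arccos(0.83550) ≈ 33.3°.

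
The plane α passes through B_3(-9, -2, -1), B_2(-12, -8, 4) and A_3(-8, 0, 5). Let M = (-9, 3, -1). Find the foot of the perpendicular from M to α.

B_3B_2 = (-3, -6, 5), B_3A_3 = (1, 2, 6); a normal to α is B_3B_2 × B_3A_3 = (-46, 23, 0).
Using B_3: α has equation -46x + 23y = 368.
Foot = M − λn with λ = (n·M − d)/|n|² = (483 − 368)/2645 = 1/23.
Foot = (-9, 3, -1) − (1/23)·(-46, 23, 0) = (-7, 2, -1).

(-7, 2, -1)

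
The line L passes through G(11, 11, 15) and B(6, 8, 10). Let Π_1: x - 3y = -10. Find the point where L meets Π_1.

A direction vector for L is B − G = (-5, -3, -5).
Substitute r = (11, 11, 15) + t(-5, -3, -5) into the plane: -22 + 4t = -10, so t = 3.
Intersection: (11, 11, 15) + 3·(-5, -3, -5) = (-4, 2, 0).

(-4, 2, 0)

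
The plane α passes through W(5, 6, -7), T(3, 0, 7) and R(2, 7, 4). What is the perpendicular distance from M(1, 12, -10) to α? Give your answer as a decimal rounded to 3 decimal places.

3.064

WT = (-2, -6, 14), WR = (-3, 1, 11); a normal to α is WT × WR = (-80, -20, -20).
Using W: α has equation -80x - 20y - 20z = -380.
n·M − d = (-80)·(1) + (-20)·(12) + (-20)·(-10) − (-380) = 260; |n| = √7200.
Distance = |260| / √7200 = 260/√7200 ≈ 3.064.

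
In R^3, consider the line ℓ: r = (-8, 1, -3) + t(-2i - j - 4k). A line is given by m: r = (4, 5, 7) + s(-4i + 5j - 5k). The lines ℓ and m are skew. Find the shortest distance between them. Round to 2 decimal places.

6.29

Common perpendicular direction n = (-2, -1, -4) × (-4, 5, -5) = (25, 6, -14).
With w = (4, 5, 7) − (-8, 1, -3) = (12, 4, 10), w · n = 184.
Distance = |w · n| / |n| = |184| / √857 ≈ 6.29.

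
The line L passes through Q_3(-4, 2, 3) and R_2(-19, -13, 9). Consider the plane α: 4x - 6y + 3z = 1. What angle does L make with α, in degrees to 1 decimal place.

16.2

A direction vector for L is R_2 − Q_3 = (-15, -15, 6).
sin θ = |n·v| / (|n||v|) = |48| / (√61 · √486) = 0.27878.
θ ≈ 16.2°.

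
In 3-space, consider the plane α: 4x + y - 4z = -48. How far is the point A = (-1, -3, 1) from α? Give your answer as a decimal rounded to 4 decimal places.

n·A − d = (4)·(-1) + (1)·(-3) + (-4)·(1) − (-48) = 37; |n| = √33.
Distance = |37| / √33 = 37/√33 ≈ 6.4409.

6.4409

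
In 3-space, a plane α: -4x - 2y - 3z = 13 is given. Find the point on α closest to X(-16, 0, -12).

(-4, 6, -3)

Foot = X − λn with λ = (n·X − d)/|n|² = (100 − 13)/29 = 3.
Foot = (-16, 0, -12) − 3·(-4, -2, -3) = (-4, 6, -3).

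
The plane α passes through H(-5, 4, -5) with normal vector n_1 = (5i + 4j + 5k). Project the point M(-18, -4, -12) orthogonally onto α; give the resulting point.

α: n_1·r = n_1·H gives 5x + 4y + 5z = -34.
Foot = M − λn with λ = (n·M − d)/|n|² = (-166 − (-34))/66 = -2.
Foot = (-18, -4, -12) − (-2)·(5, 4, 5) = (-8, 4, -2).

(-8, 4, -2)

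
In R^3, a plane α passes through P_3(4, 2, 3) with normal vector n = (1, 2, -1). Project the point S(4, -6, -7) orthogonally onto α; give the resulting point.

α: n·r = n·P_3 gives x + 2y - z = 5.
Foot = S − λn with λ = (n·S − d)/|n|² = (-1 − 5)/6 = -1.
Foot = (4, -6, -7) − (-1)·(1, 2, -1) = (5, -4, -8).

(5, -4, -8)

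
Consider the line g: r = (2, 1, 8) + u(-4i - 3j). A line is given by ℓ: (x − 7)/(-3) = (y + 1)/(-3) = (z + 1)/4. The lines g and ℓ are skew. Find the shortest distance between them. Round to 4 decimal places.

5.8842

ℓ has direction (-3, -3, 4) through (7, -1, -1).
Common perpendicular direction n = (-4, -3, 0) × (-3, -3, 4) = (-12, 16, 3).
With w = (7, -1, -1) − (2, 1, 8) = (5, -2, -9), w · n = -119.
Distance = |w · n| / |n| = |-119| / √409 ≈ 5.8842.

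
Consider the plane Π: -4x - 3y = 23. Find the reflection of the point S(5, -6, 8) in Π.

(-3, -12, 8)

λ = (n·S − d)/|n|² = (-2 − 23)/25 = -1.
Reflection = S − 2λn = (5, -6, 8) − (-2)·(-4, -3, 0) = (-3, -12, 8).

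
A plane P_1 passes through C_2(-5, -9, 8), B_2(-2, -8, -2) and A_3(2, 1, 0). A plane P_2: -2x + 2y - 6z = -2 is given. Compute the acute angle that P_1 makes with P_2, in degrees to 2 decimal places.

53.69

C_2B_2 = (3, 1, -10), C_2A_3 = (7, 10, -8); a normal to P_1 is C_2B_2 × C_2A_3 = (92, -46, 23).
Using C_2: P_1 has equation 92x - 46y + 23z = 138.
cos θ = |n₁·n₂| / (|n₁||n₂|) = |-414| / (√11109 · √44).
θ = arccos(0.59216) ≈ 53.69°.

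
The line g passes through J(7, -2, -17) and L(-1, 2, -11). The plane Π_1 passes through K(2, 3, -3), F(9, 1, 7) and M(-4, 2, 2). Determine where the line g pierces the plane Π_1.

A direction vector for g is L − J = (-8, 4, 6).
KF = (7, -2, 10), KM = (-6, -1, 5); a normal to Π_1 is KF × KM = (0, -95, -19).
Using K: Π_1 has equation -95y - 19z = -228.
Substitute r = (7, -2, -17) + t(-8, 4, 6) into the plane: 513 + (-494)t = -228, so t = 3/2.
Intersection: (7, -2, -17) + (3/2)·(-8, 4, 6) = (-5, 4, -8).

(-5, 4, -8)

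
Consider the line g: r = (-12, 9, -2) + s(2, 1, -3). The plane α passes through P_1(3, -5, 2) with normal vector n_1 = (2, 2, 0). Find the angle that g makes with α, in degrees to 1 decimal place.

34.5

α: n_1·r = n_1·P_1 gives 2x + 2y = -4.
sin θ = |n·v| / (|n||v|) = |6| / (√8 · √14) = 0.56695.
θ ≈ 34.5°.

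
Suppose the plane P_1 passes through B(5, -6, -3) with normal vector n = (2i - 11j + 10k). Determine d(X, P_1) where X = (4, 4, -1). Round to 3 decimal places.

6.133

P_1: n·r = n·B gives 2x - 11y + 10z = 46.
n·X − d = (2)·(4) + (-11)·(4) + (10)·(-1) − 46 = -92; |n| = √225.
Distance = |-92| / √225 = 92/√225 ≈ 6.133.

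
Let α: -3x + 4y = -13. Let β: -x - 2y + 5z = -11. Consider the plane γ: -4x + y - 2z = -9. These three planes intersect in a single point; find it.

Solving the 3×3 linear system -3x + 4y = -13, -x - 2y + 5z = -11, -4x + y - 2z = -9 (e.g. by elimination or Cramer's rule, determinant = -85) gives (3, -1, -2).

(3, -1, -2)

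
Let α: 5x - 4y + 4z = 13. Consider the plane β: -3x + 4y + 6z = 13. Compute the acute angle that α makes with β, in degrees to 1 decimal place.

83.2

cos θ = |n₁·n₂| / (|n₁||n₂|) = |-7| / (√57 · √61).
θ = arccos(0.11871) ≈ 83.2°.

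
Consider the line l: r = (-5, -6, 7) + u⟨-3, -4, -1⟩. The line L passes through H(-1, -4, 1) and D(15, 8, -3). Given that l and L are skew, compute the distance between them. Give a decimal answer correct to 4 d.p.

2.3094

A direction vector for L is D − H = (16, 12, -4).
Common perpendicular direction n = (-3, -4, -1) × (16, 12, -4) = (28, -28, 28).
With w = (-1, -4, 1) − (-5, -6, 7) = (4, 2, -6), w · n = -112.
Distance = |w · n| / |n| = |-112| / √2352 ≈ 2.3094.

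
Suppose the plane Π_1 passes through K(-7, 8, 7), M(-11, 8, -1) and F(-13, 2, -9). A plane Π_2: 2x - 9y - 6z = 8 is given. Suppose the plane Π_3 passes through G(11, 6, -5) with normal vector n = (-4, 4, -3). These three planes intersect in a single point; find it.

KM = (-4, 0, -8), KF = (-6, -6, -16); a normal to Π_1 is KM × KF = (-48, -16, 24).
Using K: Π_1 has equation -48x - 16y + 24z = 376.
Π_3: n·r = n·G gives -4x + 4y - 3z = -5.
Solving the 3×3 linear system -48x - 16y + 24z = 376, 2x - 9y - 6z = 8, -4x + 4y - 3z = -5 (e.g. by elimination or Cramer's rule, determinant = -3600) gives (-5, -4, 3).

(-5, -4, 3)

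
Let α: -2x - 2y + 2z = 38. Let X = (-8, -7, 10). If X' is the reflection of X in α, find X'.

λ = (n·X − d)/|n|² = (50 − 38)/12 = 1.
Reflection = X − 2λn = (-8, -7, 10) − 2·(-2, -2, 2) = (-4, -3, 6).

(-4, -3, 6)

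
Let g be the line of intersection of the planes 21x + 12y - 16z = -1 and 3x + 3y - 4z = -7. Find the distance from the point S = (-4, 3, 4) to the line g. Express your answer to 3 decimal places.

7.228

Direction of g: (21, 12, -16) × (3, 3, -4) = (0, 36, 27).
A point on g: solving the two plane equations with y = -4 gives (3, -4, 1).
Taking (3, -4, 1) on g with direction v = (0, 36, 27): w = S − (3, -4, 1) = (-7, 7, 3), and w × v = (81, 189, -252).
Distance = |w × v| / |v| = √105786 / √2025 ≈ 7.228.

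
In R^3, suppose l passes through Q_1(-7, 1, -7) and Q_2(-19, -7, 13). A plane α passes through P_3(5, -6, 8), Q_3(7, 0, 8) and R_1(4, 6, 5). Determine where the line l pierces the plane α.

A direction vector for l is Q_2 − Q_1 = (-12, -8, 20).
P_3Q_3 = (2, 6, 0), P_3R_1 = (-1, 12, -3); a normal to α is P_3Q_3 × P_3R_1 = (-18, 6, 30).
Using P_3: α has equation -18x + 6y + 30z = 114.
Substitute r = (-7, 1, -7) + t(-12, -8, 20) into the plane: -78 + 768t = 114, so t = 1/4.
Intersection: (-7, 1, -7) + (1/4)·(-12, -8, 20) = (-10, -1, -2).

(-10, -1, -2)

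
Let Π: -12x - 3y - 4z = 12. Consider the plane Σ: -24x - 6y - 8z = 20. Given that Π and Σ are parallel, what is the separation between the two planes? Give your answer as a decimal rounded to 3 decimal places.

Rescale Σ by 1/2: -12x - 3y - 4z = 10. Then distance = |12 − 10| / √169 ≈ 0.154.

0.154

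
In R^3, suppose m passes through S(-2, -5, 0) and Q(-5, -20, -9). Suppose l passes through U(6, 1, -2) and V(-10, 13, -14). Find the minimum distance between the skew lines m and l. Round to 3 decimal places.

8.479

A direction vector for m is Q − S = (-3, -15, -9).
A direction vector for l is V − U = (-16, 12, -12).
Common perpendicular direction n = (-3, -15, -9) × (-16, 12, -12) = (288, 108, -276).
With w = (6, 1, -2) − (-2, -5, 0) = (8, 6, -2), w · n = 3504.
Distance = |w · n| / |n| = |3504| / √170784 ≈ 8.479.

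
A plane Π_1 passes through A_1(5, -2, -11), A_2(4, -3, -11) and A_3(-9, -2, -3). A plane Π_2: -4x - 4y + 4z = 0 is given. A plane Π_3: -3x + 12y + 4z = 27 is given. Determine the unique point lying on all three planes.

A_1A_2 = (-1, -1, 0), A_1A_3 = (-14, 0, 8); a normal to Π_1 is A_1A_2 × A_1A_3 = (-8, 8, -14).
Using A_1: Π_1 has equation -8x + 8y - 14z = 98.
Solving the 3×3 linear system -8x + 8y - 14z = 98, -4x - 4y + 4z = 0, -3x + 12y + 4z = 27 (e.g. by elimination or Cramer's rule, determinant = 1384) gives (-5, 2, -3).

(-5, 2, -3)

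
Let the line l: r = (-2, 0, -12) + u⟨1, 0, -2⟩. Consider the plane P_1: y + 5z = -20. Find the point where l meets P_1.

(-6, 0, -4)

Substitute r = (-2, 0, -12) + t(1, 0, -2) into the plane: -60 + (-10)t = -20, so t = -4.
Intersection: (-2, 0, -12) + (-4)·(1, 0, -2) = (-6, 0, -4).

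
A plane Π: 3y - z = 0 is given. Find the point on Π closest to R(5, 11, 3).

(5, 2, 6)

Foot = R − λn with λ = (n·R − d)/|n|² = (30 − 0)/10 = 3.
Foot = (5, 11, 3) − 3·(0, 3, -1) = (5, 2, 6).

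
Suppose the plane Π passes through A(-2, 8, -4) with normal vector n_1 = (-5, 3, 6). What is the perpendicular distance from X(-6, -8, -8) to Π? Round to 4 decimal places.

6.2152

Π: n_1·r = n_1·A gives -5x + 3y + 6z = 10.
n·X − d = (-5)·(-6) + (3)·(-8) + (6)·(-8) − 10 = -52; |n| = √70.
Distance = |-52| / √70 = 52/√70 ≈ 6.2152.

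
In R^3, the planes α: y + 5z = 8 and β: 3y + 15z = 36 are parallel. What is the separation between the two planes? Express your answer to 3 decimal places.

0.784

Rescale β by 1/3: y + 5z = 12. Then distance = |8 − 12| / √26 ≈ 0.784.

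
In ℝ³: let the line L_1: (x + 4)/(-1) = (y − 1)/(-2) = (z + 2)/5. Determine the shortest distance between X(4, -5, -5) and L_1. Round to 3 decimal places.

10.245

L_1 has direction (-1, -2, 5) through (-4, 1, -2).
Taking (-4, 1, -2) on L_1 with direction v = (-1, -2, 5): w = X − (-4, 1, -2) = (8, -6, -3), and w × v = (-36, -37, -22).
Distance = |w × v| / |v| = √3149 / √30 ≈ 10.245.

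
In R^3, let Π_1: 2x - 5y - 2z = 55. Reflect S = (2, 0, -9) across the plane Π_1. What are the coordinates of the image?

(6, -10, -13)

λ = (n·S − d)/|n|² = (22 − 55)/33 = -1.
Reflection = S − 2λn = (2, 0, -9) − (-2)·(2, -5, -2) = (6, -10, -13).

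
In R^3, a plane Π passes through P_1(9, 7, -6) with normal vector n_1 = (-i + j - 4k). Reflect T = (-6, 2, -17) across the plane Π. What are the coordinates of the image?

(0, -4, 7)

Π: n_1·r = n_1·P_1 gives -x + y - 4z = 22.
λ = (n·T − d)/|n|² = (76 − 22)/18 = 3.
Reflection = T − 2λn = (-6, 2, -17) − 6·(-1, 1, -4) = (0, -4, 7).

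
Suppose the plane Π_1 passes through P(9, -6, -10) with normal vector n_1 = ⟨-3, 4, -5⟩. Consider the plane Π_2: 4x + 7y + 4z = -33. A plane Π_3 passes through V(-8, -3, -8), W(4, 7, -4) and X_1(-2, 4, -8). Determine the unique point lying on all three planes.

Π_1: n_1·r = n_1·P gives -3x + 4y - 5z = -1.
VW = (12, 10, 4), VX_1 = (6, 7, 0); a normal to Π_3 is VW × VX_1 = (-28, 24, 24).
Using V: Π_3 has equation -28x + 24y + 24z = -40.
Solving the 3×3 linear system -3x + 4y - 5z = -1, 4x + 7y + 4z = -33, -28x + 24y + 24z = -40 (e.g. by elimination or Cramer's rule, determinant = -2508) gives (-2, -3, -1).

(-2, -3, -1)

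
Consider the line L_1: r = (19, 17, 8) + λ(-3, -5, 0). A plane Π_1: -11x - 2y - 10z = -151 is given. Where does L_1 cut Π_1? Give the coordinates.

Substitute r = (19, 17, 8) + t(-3, -5, 0) into the plane: -323 + 43t = -151, so t = 4.
Intersection: (19, 17, 8) + 4·(-3, -5, 0) = (7, -3, 8).

(7, -3, 8)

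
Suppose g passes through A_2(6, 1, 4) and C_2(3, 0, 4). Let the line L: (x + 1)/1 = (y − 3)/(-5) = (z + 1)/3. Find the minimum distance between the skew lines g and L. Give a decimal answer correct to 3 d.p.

2.204

A direction vector for g is C_2 − A_2 = (-3, -1, 0).
L has direction (1, -5, 3) through (-1, 3, -1).
Common perpendicular direction n = (-3, -1, 0) × (1, -5, 3) = (-3, 9, 16).
With w = (-1, 3, -1) − (6, 1, 4) = (-7, 2, -5), w · n = -41.
Distance = |w · n| / |n| = |-41| / √346 ≈ 2.204.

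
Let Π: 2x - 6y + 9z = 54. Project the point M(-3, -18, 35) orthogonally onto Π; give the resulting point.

Foot = M − λn with λ = (n·M − d)/|n|² = (417 − 54)/121 = 3.
Foot = (-3, -18, 35) − 3·(2, -6, 9) = (-9, 0, 8).

(-9, 0, 8)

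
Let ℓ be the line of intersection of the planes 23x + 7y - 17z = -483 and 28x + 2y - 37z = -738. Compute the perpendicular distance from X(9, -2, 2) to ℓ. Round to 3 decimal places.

Direction of ℓ: (23, 7, -17) × (28, 2, -37) = (-225, 375, -150).
A point on ℓ: solving the two plane equations with x = -10 gives (-10, -7, 12).
Taking (-10, -7, 12) on ℓ with direction v = (-225, 375, -150): w = X − (-10, -7, 12) = (19, 5, -10), and w × v = (3000, 5100, 8250).
Distance = |w × v| / |v| = √103072500 / √213750 ≈ 21.959.

21.959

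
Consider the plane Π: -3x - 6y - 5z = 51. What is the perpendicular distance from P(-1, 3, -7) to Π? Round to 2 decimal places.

3.71

n·P − d = (-3)·(-1) + (-6)·(3) + (-5)·(-7) − 51 = -31; |n| = √70.
Distance = |-31| / √70 = 31/√70 ≈ 3.71.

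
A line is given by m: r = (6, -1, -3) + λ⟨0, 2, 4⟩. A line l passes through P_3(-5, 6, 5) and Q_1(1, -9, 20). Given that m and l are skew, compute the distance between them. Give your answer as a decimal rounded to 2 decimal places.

9.77

A direction vector for l is Q_1 − P_3 = (6, -15, 15).
Common perpendicular direction n = (0, 2, 4) × (6, -15, 15) = (90, 24, -12).
With w = (-5, 6, 5) − (6, -1, -3) = (-11, 7, 8), w · n = -918.
Distance = |w · n| / |n| = |-918| / √8820 ≈ 9.77.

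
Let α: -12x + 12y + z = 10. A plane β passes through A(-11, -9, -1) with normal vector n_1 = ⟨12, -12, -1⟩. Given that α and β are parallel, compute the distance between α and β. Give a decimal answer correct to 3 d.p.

0.765

β: n_1·r = n_1·A gives 12x - 12y - z = -23.
Rescale β by 1/(-1): -12x + 12y + z = 23. Then distance = |10 − 23| / √289 ≈ 0.765.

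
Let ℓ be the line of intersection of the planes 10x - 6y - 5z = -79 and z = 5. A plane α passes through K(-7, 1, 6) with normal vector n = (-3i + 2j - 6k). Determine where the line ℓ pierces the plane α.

(-3, 4, 5)

Direction of ℓ: (10, -6, -5) × (0, 0, 1) = (-6, -10, 0).
A point on ℓ: solving the two plane equations with x = 6 gives (6, 19, 5).
α: n·r = n·K gives -3x + 2y - 6z = -13.
Substitute r = (6, 19, 5) + t(-6, -10, 0) into the plane: -10 + (-2)t = -13, so t = 3/2.
Intersection: (6, 19, 5) + (3/2)·(-6, -10, 0) = (-3, 4, 5).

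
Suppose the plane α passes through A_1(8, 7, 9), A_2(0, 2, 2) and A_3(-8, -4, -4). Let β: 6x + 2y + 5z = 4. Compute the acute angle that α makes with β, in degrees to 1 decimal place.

83.1

A_1A_2 = (-8, -5, -7), A_1A_3 = (-16, -11, -13); a normal to α is A_1A_2 × A_1A_3 = (-12, 8, 8).
Using A_1: α has equation -12x + 8y + 8z = 32.
cos θ = |n₁·n₂| / (|n₁||n₂|) = |-16| / (√272 · √65).
θ = arccos(0.12033) ≈ 83.1°.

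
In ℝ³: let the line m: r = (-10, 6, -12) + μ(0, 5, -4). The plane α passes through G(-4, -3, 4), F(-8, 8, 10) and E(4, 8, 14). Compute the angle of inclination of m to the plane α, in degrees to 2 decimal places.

GF = (-4, 11, 6), GE = (8, 11, 10); a normal to α is GF × GE = (44, 88, -132).
Using G: α has equation 44x + 88y - 132z = -968.
sin θ = |n·v| / (|n||v|) = |968| / (√27104 · √41) = 0.91826.
θ ≈ 66.67°.

66.67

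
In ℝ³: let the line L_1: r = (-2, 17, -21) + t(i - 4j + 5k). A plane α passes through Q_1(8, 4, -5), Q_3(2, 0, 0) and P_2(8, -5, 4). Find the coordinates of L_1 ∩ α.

(2, 1, -1)

Q_1Q_3 = (-6, -4, 5), Q_1P_2 = (0, -9, 9); a normal to α is Q_1Q_3 × Q_1P_2 = (9, 54, 54).
Using Q_1: α has equation 9x + 54y + 54z = 18.
Substitute r = (-2, 17, -21) + t(1, -4, 5) into the plane: -234 + 63t = 18, so t = 4.
Intersection: (-2, 17, -21) + 4·(1, -4, 5) = (2, 1, -1).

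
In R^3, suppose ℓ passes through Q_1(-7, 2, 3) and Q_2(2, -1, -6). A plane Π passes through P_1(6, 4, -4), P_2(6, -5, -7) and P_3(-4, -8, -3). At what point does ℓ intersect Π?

(-4, 1, 0)

A direction vector for ℓ is Q_2 − Q_1 = (9, -3, -9).
P_1P_2 = (0, -9, -3), P_1P_3 = (-10, -12, 1); a normal to Π is P_1P_2 × P_1P_3 = (-45, 30, -90).
Using P_1: Π has equation -45x + 30y - 90z = 210.
Substitute r = (-7, 2, 3) + t(9, -3, -9) into the plane: 105 + 315t = 210, so t = 1/3.
Intersection: (-7, 2, 3) + (1/3)·(9, -3, -9) = (-4, 1, 0).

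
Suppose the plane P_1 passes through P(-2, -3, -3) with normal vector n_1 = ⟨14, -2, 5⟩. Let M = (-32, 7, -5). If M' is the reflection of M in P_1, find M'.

(24, -1, 15)

P_1: n_1·r = n_1·P gives 14x - 2y + 5z = -37.
λ = (n·M − d)/|n|² = (-487 − (-37))/225 = -2.
Reflection = M − 2λn = (-32, 7, -5) − (-4)·(14, -2, 5) = (24, -1, 15).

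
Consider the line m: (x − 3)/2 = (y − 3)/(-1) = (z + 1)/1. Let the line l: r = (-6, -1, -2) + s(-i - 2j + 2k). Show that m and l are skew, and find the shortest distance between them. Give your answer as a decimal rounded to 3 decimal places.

3.536

m has direction (2, -1, 1) through (3, 3, -1).
Common perpendicular direction n = (2, -1, 1) × (-1, -2, 2) = (0, -5, -5).
With w = (-6, -1, -2) − (3, 3, -1) = (-9, -4, -1), w · n = 25.
Since n ≠ 0 the lines are not parallel, and w · n = 25 ≠ 0 so they do not intersect; hence they are skew.
Distance = |w · n| / |n| = |25| / √50 ≈ 3.536.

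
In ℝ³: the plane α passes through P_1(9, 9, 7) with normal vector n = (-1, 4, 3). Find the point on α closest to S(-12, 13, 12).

(-10, 5, 6)

α: n·r = n·P_1 gives -x + 4y + 3z = 48.
Foot = S − λn with λ = (n·S − d)/|n|² = (100 − 48)/26 = 2.
Foot = (-12, 13, 12) − 2·(-1, 4, 3) = (-10, 5, 6).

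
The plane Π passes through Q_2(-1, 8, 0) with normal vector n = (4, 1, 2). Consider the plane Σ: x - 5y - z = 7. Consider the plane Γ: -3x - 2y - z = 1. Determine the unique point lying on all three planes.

(0, -2, 3)

Π: n·r = n·Q_2 gives 4x + y + 2z = 4.
Solving the 3×3 linear system 4x + y + 2z = 4, x - 5y - z = 7, -3x - 2y - z = 1 (e.g. by elimination or Cramer's rule, determinant = -18) gives (0, -2, 3).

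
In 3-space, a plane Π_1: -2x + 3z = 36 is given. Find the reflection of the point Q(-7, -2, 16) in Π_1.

(1, -2, 4)

λ = (n·Q − d)/|n|² = (62 − 36)/13 = 2.
Reflection = Q − 2λn = (-7, -2, 16) − 4·(-2, 0, 3) = (1, -2, 4).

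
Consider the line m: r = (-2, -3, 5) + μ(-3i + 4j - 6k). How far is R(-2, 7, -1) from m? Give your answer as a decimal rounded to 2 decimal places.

Taking (-2, -3, 5) on m with direction v = (-3, 4, -6): w = R − (-2, -3, 5) = (0, 10, -6), and w × v = (-36, 18, 30).
Distance = |w × v| / |v| = √2520 / √61 ≈ 6.43.

6.43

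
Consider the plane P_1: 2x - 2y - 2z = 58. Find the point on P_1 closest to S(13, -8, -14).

Foot = S − λn with λ = (n·S − d)/|n|² = (70 − 58)/12 = 1.
Foot = (13, -8, -14) − 1·(2, -2, -2) = (11, -6, -12).

(11, -6, -12)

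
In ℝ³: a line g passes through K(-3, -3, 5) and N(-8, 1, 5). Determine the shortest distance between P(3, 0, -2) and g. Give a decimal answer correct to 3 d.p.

9.279

A direction vector for g is N − K = (-5, 4, 0).
Taking (-3, -3, 5) on g with direction v = (-5, 4, 0): w = P − (-3, -3, 5) = (6, 3, -7), and w × v = (28, 35, 39).
Distance = |w × v| / |v| = √3530 / √41 ≈ 9.279.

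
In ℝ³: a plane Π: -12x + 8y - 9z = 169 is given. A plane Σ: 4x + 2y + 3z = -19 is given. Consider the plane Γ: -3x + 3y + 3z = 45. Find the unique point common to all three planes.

(-8, 8, -1)

Solving the 3×3 linear system -12x + 8y - 9z = 169, 4x + 2y + 3z = -19, -3x + 3y + 3z = 45 (e.g. by elimination or Cramer's rule, determinant = -294) gives (-8, 8, -1).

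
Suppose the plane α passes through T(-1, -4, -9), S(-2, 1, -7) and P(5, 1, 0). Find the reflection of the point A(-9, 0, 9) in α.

TS = (-1, 5, 2), TP = (6, 5, 9); a normal to α is TS × TP = (35, 21, -35).
Using T: α has equation 35x + 21y - 35z = 196.
λ = (n·A − d)/|n|² = (-630 − 196)/2891 = -2/7.
Reflection = A − 2λn = (-9, 0, 9) − (-4/7)·(35, 21, -35) = (11, 12, -11).

(11, 12, -11)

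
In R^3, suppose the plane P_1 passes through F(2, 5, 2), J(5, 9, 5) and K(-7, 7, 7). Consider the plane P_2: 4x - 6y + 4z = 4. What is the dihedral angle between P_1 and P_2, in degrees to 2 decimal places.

FJ = (3, 4, 3), FK = (-9, 2, 5); a normal to P_1 is FJ × FK = (14, -42, 42).
Using F: P_1 has equation 14x - 42y + 42z = -98.
cos θ = |n₁·n₂| / (|n₁||n₂|) = |476| / (√3724 · √68).
θ = arccos(0.94591) ≈ 18.93°.

18.93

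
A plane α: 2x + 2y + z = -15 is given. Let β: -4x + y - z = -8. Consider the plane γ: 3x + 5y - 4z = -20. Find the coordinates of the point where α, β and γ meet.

Solving the 3×3 linear system 2x + 2y + z = -15, -4x + y - z = -8, 3x + 5y - 4z = -20 (e.g. by elimination or Cramer's rule, determinant = -59) gives (1, -7, -3).

(1, -7, -3)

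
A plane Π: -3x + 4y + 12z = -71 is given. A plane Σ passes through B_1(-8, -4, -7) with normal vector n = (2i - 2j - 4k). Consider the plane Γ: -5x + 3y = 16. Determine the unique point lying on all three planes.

Σ: n·r = n·B_1 gives 2x - 2y - 4z = 20.
Solving the 3×3 linear system -3x + 4y + 12z = -71, 2x - 2y - 4z = 20, -5x + 3y = 16 (e.g. by elimination or Cramer's rule, determinant = -4) gives (1, 7, -8).

(1, 7, -8)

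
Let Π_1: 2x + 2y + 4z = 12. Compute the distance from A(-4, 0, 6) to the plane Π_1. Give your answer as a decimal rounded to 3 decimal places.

0.816

n·A − d = (2)·(-4) + (2)·(0) + (4)·(6) − 12 = 4; |n| = √24.
Distance = |4| / √24 = 4/√24 ≈ 0.816.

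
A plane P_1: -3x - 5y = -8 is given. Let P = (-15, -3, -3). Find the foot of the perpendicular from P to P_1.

(-9, 7, -3)

Foot = P − λn with λ = (n·P − d)/|n|² = (60 − (-8))/34 = 2.
Foot = (-15, -3, -3) − 2·(-3, -5, 0) = (-9, 7, -3).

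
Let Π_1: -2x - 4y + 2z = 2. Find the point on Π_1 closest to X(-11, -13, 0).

Foot = X − λn with λ = (n·X − d)/|n|² = (74 − 2)/24 = 3.
Foot = (-11, -13, 0) − 3·(-2, -4, 2) = (-5, -1, -6).

(-5, -1, -6)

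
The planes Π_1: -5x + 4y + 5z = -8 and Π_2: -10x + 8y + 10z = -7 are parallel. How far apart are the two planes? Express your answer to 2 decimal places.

Rescale Π_2 by 1/2: -5x + 4y + 5z = -7/2. Then distance = |-8 − (-7/2)| / √66 ≈ 0.55.

0.55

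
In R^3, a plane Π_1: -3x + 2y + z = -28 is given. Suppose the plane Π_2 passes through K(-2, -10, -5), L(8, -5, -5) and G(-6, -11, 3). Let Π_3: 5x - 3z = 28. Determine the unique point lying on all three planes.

(5, -6, -1)

KL = (10, 5, 0), KG = (-4, -1, 8); a normal to Π_2 is KL × KG = (40, -80, 10).
Using K: Π_2 has equation 40x - 80y + 10z = 670.
Solving the 3×3 linear system -3x + 2y + z = -28, 40x - 80y + 10z = 670, 5x - 3z = 28 (e.g. by elimination or Cramer's rule, determinant = 20) gives (5, -6, -1).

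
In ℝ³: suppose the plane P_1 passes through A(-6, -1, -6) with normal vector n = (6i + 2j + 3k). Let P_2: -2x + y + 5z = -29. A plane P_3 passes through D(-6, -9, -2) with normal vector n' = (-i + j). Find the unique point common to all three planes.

(-4, -7, -6)

P_1: n·r = n·A gives 6x + 2y + 3z = -56.
P_3: n'·r = n'·D gives -x + y = -3.
Solving the 3×3 linear system 6x + 2y + 3z = -56, -2x + y + 5z = -29, -x + y = -3 (e.g. by elimination or Cramer's rule, determinant = -43) gives (-4, -7, -6).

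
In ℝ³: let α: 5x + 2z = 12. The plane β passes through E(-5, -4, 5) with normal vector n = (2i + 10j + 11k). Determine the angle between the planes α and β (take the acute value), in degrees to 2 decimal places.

66.66

β: n·r = n·E gives 2x + 10y + 11z = 5.
cos θ = |n₁·n₂| / (|n₁||n₂|) = |32| / (√29 · √225).
θ = arccos(0.39615) ≈ 66.66°.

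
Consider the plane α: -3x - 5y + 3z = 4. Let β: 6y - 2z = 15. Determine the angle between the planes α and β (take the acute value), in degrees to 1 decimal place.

29.8

cos θ = |n₁·n₂| / (|n₁||n₂|) = |-36| / (√43 · √40).
θ = arccos(0.86804) ≈ 29.8°.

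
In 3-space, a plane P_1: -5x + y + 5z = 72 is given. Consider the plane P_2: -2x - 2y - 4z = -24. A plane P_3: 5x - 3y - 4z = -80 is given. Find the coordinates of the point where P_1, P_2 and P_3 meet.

Solving the 3×3 linear system -5x + y + 5z = 72, -2x - 2y - 4z = -24, 5x - 3y - 4z = -80 (e.g. by elimination or Cramer's rule, determinant = 72) gives (-7, 7, 6).

(-7, 7, 6)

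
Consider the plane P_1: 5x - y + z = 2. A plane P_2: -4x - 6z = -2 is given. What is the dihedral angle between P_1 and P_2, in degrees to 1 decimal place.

cos θ = |n₁·n₂| / (|n₁||n₂|) = |-26| / (√27 · √52).
θ = arccos(0.69389) ≈ 46.1°.

46.1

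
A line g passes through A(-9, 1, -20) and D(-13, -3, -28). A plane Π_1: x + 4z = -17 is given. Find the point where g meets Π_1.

(-1, 9, -4)

A direction vector for g is D − A = (-4, -4, -8).
Substitute r = (-9, 1, -20) + t(-4, -4, -8) into the plane: -89 + (-36)t = -17, so t = -2.
Intersection: (-9, 1, -20) + (-2)·(-4, -4, -8) = (-1, 9, -4).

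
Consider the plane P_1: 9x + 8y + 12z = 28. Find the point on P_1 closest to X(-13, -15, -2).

Foot = X − λn with λ = (n·X − d)/|n|² = (-261 − 28)/289 = -1.
Foot = (-13, -15, -2) − (-1)·(9, 8, 12) = (-4, -7, 10).

(-4, -7, 10)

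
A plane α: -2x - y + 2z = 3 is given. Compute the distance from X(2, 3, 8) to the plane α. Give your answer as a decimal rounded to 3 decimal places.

2.000

n·X − d = (-2)·(2) + (-1)·(3) + (2)·(8) − 3 = 6; |n| = √9.
Distance = |6| / √9 = 6/√9 ≈ 2.000.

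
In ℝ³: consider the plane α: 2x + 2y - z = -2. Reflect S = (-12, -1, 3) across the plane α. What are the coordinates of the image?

(0, 11, -3)

λ = (n·S − d)/|n|² = (-29 − (-2))/9 = -3.
Reflection = S − 2λn = (-12, -1, 3) − (-6)·(2, 2, -1) = (0, 11, -3).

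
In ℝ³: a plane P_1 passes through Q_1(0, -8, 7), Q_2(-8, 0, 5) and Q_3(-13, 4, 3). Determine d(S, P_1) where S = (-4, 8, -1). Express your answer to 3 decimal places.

Q_1Q_2 = (-8, 8, -2), Q_1Q_3 = (-13, 12, -4); a normal to P_1 is Q_1Q_2 × Q_1Q_3 = (-8, -6, 8).
Using Q_1: P_1 has equation -8x - 6y + 8z = 104.
n·S − d = (-8)·(-4) + (-6)·(8) + (8)·(-1) − 104 = -128; |n| = √164.
Distance = |-128| / √164 = 128/√164 ≈ 9.995.

9.995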